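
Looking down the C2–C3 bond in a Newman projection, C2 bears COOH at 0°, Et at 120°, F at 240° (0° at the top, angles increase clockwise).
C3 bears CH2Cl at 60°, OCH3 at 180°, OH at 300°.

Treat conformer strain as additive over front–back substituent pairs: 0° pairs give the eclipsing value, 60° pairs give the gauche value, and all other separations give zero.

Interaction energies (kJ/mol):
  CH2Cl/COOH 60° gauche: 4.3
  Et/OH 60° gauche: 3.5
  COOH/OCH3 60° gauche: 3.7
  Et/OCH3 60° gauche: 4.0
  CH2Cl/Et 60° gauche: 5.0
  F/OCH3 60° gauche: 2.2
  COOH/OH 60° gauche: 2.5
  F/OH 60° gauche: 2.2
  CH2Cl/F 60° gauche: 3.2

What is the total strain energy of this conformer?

This conformer is staggered. COOH at 0° is gauche with CH2Cl at 60° (4.3); COOH at 0° is gauche with OH at 300° (2.5); Et at 120° is gauche with CH2Cl at 60° (5.0); Et at 120° is gauche with OCH3 at 180° (4.0); F at 240° is gauche with OCH3 at 180° (2.2); F at 240° is gauche with OH at 300° (2.2). Total 20.2 kJ/mol.

20.2 kJ/mol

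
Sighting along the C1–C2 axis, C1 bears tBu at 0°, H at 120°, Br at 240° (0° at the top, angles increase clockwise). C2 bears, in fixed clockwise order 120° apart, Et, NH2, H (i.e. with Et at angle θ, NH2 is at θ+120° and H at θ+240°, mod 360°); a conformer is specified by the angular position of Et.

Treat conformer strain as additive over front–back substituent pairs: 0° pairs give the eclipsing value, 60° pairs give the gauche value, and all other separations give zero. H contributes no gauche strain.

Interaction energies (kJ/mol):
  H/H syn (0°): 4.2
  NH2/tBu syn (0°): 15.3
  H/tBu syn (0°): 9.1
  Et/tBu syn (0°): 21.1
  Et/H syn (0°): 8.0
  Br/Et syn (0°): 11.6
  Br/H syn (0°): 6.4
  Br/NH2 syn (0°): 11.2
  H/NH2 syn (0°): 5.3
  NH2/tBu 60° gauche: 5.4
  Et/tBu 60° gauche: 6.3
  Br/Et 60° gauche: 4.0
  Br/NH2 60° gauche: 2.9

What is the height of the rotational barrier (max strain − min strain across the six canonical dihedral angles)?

23.6 kJ/mol

Et at 0° (eclipsed): tBu(0°)/Et(0°) eclipsed 21.1; H(120°)/NH2(120°) eclipsed 5.3; Br(240°)/H(240°) eclipsed 6.4 → 32.8 kJ/mol.
Et at 60° (staggered): tBu(0°)/Et(60°) gauche 6.3; Br(240°)/NH2(180°) gauche 2.9 → 9.2 kJ/mol.
Et at 120° (eclipsed): tBu(0°)/H(0°) eclipsed 9.1; H(120°)/Et(120°) eclipsed 8.0; Br(240°)/NH2(240°) eclipsed 11.2 → 28.3 kJ/mol.
Et at 180° (staggered): tBu(0°)/NH2(300°) gauche 5.4; Br(240°)/Et(180°) gauche 4.0; Br(240°)/NH2(300°) gauche 2.9 → 12.3 kJ/mol.
Et at 240° (eclipsed): tBu(0°)/NH2(0°) eclipsed 15.3; H(120°)/H(120°) eclipsed 4.2; Br(240°)/Et(240°) eclipsed 11.6 → 31.1 kJ/mol.
Et at 300° (staggered): tBu(0°)/Et(300°) gauche 6.3; tBu(0°)/NH2(60°) gauche 5.4; Br(240°)/Et(300°) gauche 4.0 → 15.7 kJ/mol.
Max at 0° (32.8 kJ/mol), min at 60° (9.2 kJ/mol); barrier = 23.6 kJ/mol.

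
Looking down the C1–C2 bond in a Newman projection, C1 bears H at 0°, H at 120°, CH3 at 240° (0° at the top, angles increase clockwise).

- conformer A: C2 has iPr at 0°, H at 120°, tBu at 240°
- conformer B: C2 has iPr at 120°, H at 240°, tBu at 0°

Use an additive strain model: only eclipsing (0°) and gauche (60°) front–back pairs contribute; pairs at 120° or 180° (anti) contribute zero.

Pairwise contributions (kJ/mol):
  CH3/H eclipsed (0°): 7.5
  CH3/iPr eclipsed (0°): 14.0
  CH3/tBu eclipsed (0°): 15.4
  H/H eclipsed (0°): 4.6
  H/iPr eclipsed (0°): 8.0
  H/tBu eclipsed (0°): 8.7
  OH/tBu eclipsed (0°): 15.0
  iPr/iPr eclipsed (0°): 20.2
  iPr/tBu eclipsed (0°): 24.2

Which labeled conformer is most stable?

B

A (eclipsed): H–iPr eclipsed, H–H eclipsed, CH3–tBu eclipsed; 8.0 + 4.6 + 15.4 = 28.0 kJ/mol.
B (eclipsed): H–tBu eclipsed, H–iPr eclipsed, CH3–H eclipsed; 8.7 + 8.0 + 7.5 = 24.2 kJ/mol.
B has the lowest total (24.2 kJ/mol).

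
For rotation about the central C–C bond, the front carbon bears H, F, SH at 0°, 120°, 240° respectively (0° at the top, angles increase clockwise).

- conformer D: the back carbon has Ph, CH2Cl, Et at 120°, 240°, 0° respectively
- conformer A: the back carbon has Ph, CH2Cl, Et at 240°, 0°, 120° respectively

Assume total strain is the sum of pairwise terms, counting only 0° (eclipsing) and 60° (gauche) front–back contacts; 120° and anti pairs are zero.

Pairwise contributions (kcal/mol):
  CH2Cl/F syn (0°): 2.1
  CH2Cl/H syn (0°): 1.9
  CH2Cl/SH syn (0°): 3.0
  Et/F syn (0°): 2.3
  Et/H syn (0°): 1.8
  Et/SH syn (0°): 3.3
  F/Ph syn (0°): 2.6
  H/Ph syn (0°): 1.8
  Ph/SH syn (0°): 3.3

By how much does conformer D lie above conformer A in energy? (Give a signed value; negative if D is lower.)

D (eclipsed): H–Et eclipsed, F–Ph eclipsed, SH–CH2Cl eclipsed; 1.8 + 2.6 + 3.0 = 7.4 kcal/mol.
A (eclipsed): H–CH2Cl eclipsed, F–Et eclipsed, SH–Ph eclipsed; 1.9 + 2.3 + 3.3 = 7.5 kcal/mol.
E(D) − E(A) = 7.4 − 7.5 = -0.1 kcal/mol.

-0.1 kcal/mol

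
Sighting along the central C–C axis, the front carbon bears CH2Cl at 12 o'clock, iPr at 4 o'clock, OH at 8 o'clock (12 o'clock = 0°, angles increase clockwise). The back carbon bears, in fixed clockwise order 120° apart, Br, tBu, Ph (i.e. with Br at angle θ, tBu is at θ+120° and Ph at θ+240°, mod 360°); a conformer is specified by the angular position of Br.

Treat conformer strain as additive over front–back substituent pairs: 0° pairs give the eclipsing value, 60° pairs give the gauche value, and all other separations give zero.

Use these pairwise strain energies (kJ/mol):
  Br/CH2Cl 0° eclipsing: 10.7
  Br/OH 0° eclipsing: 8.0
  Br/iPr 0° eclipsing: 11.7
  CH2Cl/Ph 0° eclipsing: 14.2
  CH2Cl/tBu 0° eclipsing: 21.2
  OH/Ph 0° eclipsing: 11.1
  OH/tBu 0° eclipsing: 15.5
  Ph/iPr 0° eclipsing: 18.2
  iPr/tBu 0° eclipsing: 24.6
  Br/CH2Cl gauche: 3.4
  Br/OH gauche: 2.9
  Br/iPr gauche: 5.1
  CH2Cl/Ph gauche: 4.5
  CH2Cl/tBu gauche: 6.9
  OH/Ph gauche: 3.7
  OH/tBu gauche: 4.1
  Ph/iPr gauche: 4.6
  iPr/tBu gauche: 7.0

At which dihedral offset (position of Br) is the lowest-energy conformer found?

60°

Br at 0° is eclipsed. CH2Cl at 0° is eclipsed with Br at 0° (10.7); iPr at 120° is eclipsed with tBu at 120° (24.6); OH at 240° is eclipsed with Ph at 240° (11.1). Total 46.4 kJ/mol.
Br at 60° is staggered. CH2Cl at 0° is gauche with Br at 60° (3.4); CH2Cl at 0° is gauche with Ph at 300° (4.5); iPr at 120° is gauche with Br at 60° (5.1); iPr at 120° is gauche with tBu at 180° (7.0); OH at 240° is gauche with tBu at 180° (4.1); OH at 240° is gauche with Ph at 300° (3.7). Total 27.8 kJ/mol.
Br at 120° is eclipsed. CH2Cl at 0° is eclipsed with Ph at 0° (14.2); iPr at 120° is eclipsed with Br at 120° (11.7); OH at 240° is eclipsed with tBu at 240° (15.5). Total 41.4 kJ/mol.
Br at 180° is staggered. CH2Cl at 0° is gauche with tBu at 300° (6.9); CH2Cl at 0° is gauche with Ph at 60° (4.5); iPr at 120° is gauche with Br at 180° (5.1); iPr at 120° is gauche with Ph at 60° (4.6); OH at 240° is gauche with Br at 180° (2.9); OH at 240° is gauche with tBu at 300° (4.1). Total 28.1 kJ/mol.
Br at 240° is eclipsed. CH2Cl at 0° is eclipsed with tBu at 0° (21.2); iPr at 120° is eclipsed with Ph at 120° (18.2); OH at 240° is eclipsed with Br at 240° (8.0). Total 47.4 kJ/mol.
Br at 300° is staggered. CH2Cl at 0° is gauche with Br at 300° (3.4); CH2Cl at 0° is gauche with tBu at 60° (6.9); iPr at 120° is gauche with tBu at 60° (7.0); iPr at 120° is gauche with Ph at 180° (4.6); OH at 240° is gauche with Br at 300° (2.9); OH at 240° is gauche with Ph at 180° (3.7). Total 28.5 kJ/mol.
The minimum (27.8 kJ/mol) occurs with Br at 60°.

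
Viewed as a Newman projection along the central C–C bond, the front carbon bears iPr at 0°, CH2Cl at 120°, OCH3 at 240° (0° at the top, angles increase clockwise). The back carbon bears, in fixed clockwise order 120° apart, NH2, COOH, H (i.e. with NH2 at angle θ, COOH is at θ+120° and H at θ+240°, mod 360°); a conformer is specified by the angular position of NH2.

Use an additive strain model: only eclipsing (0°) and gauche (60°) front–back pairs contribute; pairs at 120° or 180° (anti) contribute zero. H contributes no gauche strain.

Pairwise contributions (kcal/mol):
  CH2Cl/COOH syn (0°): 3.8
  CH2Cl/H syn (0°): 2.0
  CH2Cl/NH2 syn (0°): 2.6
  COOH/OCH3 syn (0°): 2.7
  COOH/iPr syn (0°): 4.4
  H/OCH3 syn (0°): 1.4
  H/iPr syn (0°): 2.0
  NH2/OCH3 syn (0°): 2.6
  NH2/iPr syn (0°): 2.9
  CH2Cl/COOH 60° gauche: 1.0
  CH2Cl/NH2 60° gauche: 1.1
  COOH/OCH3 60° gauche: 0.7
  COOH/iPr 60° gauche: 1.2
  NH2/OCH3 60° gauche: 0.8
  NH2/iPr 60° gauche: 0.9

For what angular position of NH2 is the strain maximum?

NH2 at 0° (eclipsed): iPr–NH2 eclipsed, CH2Cl–COOH eclipsed, OCH3–H eclipsed; 2.9 + 3.8 + 1.4 = 8.1 kcal/mol.
NH2 at 60° (staggered): iPr–NH2 gauche, CH2Cl–NH2 gauche, CH2Cl–COOH gauche, OCH3–COOH gauche; 0.9 + 1.1 + 1.0 + 0.7 = 3.7 kcal/mol.
NH2 at 120° (eclipsed): iPr–H eclipsed, CH2Cl–NH2 eclipsed, OCH3–COOH eclipsed; 2.0 + 2.6 + 2.7 = 7.3 kcal/mol.
NH2 at 180° (staggered): iPr–COOH gauche, CH2Cl–NH2 gauche, OCH3–NH2 gauche, OCH3–COOH gauche; 1.2 + 1.1 + 0.8 + 0.7 = 3.8 kcal/mol.
NH2 at 240° (eclipsed): iPr–COOH eclipsed, CH2Cl–H eclipsed, OCH3–NH2 eclipsed; 4.4 + 2.0 + 2.6 = 9.0 kcal/mol.
NH2 at 300° (staggered): iPr–NH2 gauche, iPr–COOH gauche, CH2Cl–COOH gauche, OCH3–NH2 gauche; 0.9 + 1.2 + 1.0 + 0.8 = 3.9 kcal/mol.
The maximum (9.0 kcal/mol) occurs with NH2 at 240°.

240°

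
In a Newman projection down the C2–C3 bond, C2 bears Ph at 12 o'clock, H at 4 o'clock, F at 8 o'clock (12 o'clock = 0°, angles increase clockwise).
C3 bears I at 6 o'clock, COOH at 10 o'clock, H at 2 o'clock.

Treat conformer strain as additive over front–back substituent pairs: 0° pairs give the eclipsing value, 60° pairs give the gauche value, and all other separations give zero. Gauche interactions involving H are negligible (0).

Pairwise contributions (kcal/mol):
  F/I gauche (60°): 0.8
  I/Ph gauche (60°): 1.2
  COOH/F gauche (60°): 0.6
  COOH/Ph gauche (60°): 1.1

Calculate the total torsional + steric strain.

This conformer (staggered): Ph(0°)/COOH(300°) gauche 1.1; F(240°)/I(180°) gauche 0.8; F(240°)/COOH(300°) gauche 0.6 → 2.5 kcal/mol.

2.5 kcal/mol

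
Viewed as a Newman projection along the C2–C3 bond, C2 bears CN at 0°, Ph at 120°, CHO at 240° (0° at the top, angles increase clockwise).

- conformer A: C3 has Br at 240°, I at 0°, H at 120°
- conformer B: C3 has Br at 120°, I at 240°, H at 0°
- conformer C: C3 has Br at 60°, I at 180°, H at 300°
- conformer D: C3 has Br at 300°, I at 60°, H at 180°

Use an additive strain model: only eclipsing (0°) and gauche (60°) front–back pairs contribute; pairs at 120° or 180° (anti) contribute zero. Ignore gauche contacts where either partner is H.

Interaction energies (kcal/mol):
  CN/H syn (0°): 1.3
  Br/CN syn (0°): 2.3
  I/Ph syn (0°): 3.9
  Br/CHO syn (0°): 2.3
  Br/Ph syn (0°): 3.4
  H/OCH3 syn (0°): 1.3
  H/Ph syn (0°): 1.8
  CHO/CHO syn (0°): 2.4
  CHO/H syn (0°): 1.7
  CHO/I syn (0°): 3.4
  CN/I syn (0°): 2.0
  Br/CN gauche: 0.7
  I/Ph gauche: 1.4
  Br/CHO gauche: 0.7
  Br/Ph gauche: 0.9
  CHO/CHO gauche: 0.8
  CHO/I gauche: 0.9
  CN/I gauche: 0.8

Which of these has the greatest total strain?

B

A is eclipsed. CN at 0° is eclipsed with I at 0° (2.0); Ph at 120° is eclipsed with H at 120° (1.8); CHO at 240° is eclipsed with Br at 240° (2.3). Total 6.1 kcal/mol.
B is eclipsed. CN at 0° is eclipsed with H at 0° (1.3); Ph at 120° is eclipsed with Br at 120° (3.4); CHO at 240° is eclipsed with I at 240° (3.4). Total 8.1 kcal/mol.
C is staggered. CN at 0° is gauche with Br at 60° (0.7); Ph at 120° is gauche with Br at 60° (0.9); Ph at 120° is gauche with I at 180° (1.4); CHO at 240° is gauche with I at 180° (0.9). Total 3.9 kcal/mol.
D is staggered. CN at 0° is gauche with Br at 300° (0.7); CN at 0° is gauche with I at 60° (0.8); Ph at 120° is gauche with I at 60° (1.4); CHO at 240° is gauche with Br at 300° (0.7). Total 3.6 kcal/mol.
B has the highest total (8.1 kcal/mol).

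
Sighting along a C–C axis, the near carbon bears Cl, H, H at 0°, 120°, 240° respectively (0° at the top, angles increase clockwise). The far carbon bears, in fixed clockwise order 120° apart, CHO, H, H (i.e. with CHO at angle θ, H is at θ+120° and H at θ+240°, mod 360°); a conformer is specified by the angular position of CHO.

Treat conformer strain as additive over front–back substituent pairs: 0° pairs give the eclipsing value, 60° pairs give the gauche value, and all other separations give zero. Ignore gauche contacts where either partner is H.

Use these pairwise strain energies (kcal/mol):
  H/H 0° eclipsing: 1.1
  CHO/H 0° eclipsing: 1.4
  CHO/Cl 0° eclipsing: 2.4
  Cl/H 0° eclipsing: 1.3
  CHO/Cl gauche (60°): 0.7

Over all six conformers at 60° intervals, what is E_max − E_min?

4.6 kcal/mol

CHO at 0° (eclipsed): Cl–CHO eclipsed, H–H eclipsed, H–H eclipsed; 2.4 + 1.1 + 1.1 = 4.6 kcal/mol.
CHO at 60° (staggered): Cl–CHO gauche; 0.7 = 0.7 kcal/mol.
CHO at 120° (eclipsed): Cl–H eclipsed, H–CHO eclipsed, H–H eclipsed; 1.3 + 1.4 + 1.1 = 3.8 kcal/mol.
CHO at 180° (staggered): no non-H gauche contacts → 0.0 kcal/mol.
CHO at 240° (eclipsed): Cl–H eclipsed, H–H eclipsed, H–CHO eclipsed; 1.3 + 1.1 + 1.4 = 3.8 kcal/mol.
CHO at 300° (staggered): Cl–CHO gauche; 0.7 = 0.7 kcal/mol.
Max at 0° (4.6 kcal/mol), min at 180° (0.0 kcal/mol); barrier = 4.6 kcal/mol.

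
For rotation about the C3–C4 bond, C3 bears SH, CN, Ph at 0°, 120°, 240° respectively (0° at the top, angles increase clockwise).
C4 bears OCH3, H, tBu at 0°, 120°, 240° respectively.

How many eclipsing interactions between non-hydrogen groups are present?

2

Non-H eclipsing pairs: SH(0°)/OCH3(0°); Ph(240°)/tBu(240°) — 2 interactions.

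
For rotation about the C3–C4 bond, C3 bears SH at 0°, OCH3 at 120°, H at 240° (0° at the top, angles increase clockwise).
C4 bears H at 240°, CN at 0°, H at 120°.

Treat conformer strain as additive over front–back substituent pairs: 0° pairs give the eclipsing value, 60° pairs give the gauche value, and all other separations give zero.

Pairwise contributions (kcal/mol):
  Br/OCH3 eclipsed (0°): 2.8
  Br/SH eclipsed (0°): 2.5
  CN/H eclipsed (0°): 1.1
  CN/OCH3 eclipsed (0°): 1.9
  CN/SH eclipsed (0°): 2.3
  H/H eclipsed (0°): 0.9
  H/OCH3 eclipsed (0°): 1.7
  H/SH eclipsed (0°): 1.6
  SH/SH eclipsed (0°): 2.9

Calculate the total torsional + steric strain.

4.9 kcal/mol

This conformer (eclipsed): SH(0°)/CN(0°) eclipsed 2.3; OCH3(120°)/H(120°) eclipsed 1.7; H(240°)/H(240°) eclipsed 0.9 → 4.9 kcal/mol.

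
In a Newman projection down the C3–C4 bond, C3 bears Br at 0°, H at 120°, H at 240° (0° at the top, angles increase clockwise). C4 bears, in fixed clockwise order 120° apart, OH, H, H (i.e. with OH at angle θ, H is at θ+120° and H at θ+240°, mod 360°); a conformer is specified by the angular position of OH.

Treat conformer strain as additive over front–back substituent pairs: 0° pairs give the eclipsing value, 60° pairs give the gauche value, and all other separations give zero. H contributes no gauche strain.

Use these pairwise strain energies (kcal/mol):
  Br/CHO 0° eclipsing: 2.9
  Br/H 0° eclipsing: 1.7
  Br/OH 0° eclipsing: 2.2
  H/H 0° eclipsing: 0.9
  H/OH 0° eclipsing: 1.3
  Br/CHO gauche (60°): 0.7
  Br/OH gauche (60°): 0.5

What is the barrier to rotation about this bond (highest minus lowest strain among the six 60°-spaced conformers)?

OH at 0° is eclipsed. Br at 0° is eclipsed with OH at 0° (2.2); H at 120° is eclipsed with H at 120° (0.9); H at 240° is eclipsed with H at 240° (0.9). Total 4.0 kcal/mol.
OH at 60° is staggered. Br at 0° is gauche with OH at 60° (0.5). Total 0.5 kcal/mol.
OH at 120° is eclipsed. Br at 0° is eclipsed with H at 0° (1.7); H at 120° is eclipsed with OH at 120° (1.3); H at 240° is eclipsed with H at 240° (0.9). Total 3.9 kcal/mol.
OH at 180° (staggered): no non-H gauche contacts → 0.0 kcal/mol.
OH at 240° is eclipsed. Br at 0° is eclipsed with H at 0° (1.7); H at 120° is eclipsed with H at 120° (0.9); H at 240° is eclipsed with OH at 240° (1.3). Total 3.9 kcal/mol.
OH at 300° is staggered. Br at 0° is gauche with OH at 300° (0.5). Total 0.5 kcal/mol.
Max at 0° (4.0 kcal/mol), min at 180° (0.0 kcal/mol); barrier = 4.0 kcal/mol.

4.0 kcal/mol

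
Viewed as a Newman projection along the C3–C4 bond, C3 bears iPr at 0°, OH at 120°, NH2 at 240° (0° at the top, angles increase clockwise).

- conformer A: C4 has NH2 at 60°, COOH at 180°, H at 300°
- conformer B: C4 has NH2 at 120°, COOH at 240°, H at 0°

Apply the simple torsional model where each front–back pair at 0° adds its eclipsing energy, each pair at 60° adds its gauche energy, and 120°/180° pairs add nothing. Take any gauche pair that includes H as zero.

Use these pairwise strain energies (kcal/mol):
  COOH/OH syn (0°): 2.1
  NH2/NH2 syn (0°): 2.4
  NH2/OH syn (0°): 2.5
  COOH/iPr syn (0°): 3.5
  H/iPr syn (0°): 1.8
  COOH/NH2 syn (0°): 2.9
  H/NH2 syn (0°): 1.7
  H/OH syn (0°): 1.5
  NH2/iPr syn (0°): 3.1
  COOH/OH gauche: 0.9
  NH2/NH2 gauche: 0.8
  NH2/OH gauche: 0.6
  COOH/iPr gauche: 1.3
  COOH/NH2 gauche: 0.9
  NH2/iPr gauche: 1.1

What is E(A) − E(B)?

-3.7 kcal/mol

A (staggered): iPr(0°)/NH2(60°) gauche 1.1; OH(120°)/NH2(60°) gauche 0.6; OH(120°)/COOH(180°) gauche 0.9; NH2(240°)/COOH(180°) gauche 0.9 → 3.5 kcal/mol.
B (eclipsed): iPr(0°)/H(0°) eclipsed 1.8; OH(120°)/NH2(120°) eclipsed 2.5; NH2(240°)/COOH(240°) eclipsed 2.9 → 7.2 kcal/mol.
E(A) − E(B) = 3.5 − 7.2 = -3.7 kcal/mol.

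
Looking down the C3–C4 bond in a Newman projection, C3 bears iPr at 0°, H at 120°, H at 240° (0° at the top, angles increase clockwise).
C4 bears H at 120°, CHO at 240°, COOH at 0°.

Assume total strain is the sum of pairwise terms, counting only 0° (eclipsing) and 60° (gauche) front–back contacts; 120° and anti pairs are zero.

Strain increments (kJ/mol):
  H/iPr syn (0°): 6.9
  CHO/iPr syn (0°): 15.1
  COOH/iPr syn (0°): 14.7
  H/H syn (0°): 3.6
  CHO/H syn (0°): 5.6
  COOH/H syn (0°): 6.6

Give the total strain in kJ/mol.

This conformer (eclipsed): iPr–COOH eclipsed, H–H eclipsed, H–CHO eclipsed; 14.7 + 3.6 + 5.6 = 23.9 kJ/mol.

23.9 kJ/mol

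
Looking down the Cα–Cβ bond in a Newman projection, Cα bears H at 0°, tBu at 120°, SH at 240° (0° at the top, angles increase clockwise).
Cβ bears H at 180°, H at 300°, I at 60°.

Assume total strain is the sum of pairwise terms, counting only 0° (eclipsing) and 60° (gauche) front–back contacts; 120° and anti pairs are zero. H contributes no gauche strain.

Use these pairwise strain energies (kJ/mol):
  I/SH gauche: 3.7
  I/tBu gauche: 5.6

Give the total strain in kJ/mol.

5.6 kJ/mol

This conformer (staggered): tBu–I gauche; 5.6 = 5.6 kJ/mol.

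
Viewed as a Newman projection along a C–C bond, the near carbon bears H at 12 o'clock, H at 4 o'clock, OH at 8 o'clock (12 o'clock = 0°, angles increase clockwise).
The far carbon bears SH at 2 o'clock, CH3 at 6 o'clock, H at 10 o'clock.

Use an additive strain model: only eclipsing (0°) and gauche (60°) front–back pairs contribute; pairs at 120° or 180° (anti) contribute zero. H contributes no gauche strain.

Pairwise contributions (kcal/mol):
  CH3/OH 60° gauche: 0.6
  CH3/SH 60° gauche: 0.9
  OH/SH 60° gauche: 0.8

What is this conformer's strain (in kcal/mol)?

0.6 kcal/mol

This conformer (staggered): OH(240°)/CH3(180°) gauche 0.6 → 0.6 kcal/mol.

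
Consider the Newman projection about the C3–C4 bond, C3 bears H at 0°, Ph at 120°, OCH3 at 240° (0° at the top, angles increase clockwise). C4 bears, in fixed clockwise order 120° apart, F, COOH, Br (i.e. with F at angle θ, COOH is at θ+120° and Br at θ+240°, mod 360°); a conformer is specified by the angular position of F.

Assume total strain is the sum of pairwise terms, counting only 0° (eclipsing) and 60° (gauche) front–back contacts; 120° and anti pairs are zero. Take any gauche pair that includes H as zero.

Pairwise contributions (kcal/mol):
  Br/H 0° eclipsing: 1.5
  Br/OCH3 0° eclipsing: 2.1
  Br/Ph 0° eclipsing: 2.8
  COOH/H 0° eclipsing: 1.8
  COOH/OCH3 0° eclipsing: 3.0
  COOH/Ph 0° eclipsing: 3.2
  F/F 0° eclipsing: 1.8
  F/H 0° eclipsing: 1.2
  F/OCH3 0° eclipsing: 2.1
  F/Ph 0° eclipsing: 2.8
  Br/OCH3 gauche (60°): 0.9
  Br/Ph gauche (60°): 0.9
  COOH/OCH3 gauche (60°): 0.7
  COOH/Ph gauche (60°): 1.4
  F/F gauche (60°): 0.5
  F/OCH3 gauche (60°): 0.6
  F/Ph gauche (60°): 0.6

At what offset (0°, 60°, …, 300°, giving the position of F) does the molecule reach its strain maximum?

120°

F at 0° (eclipsed): H–F eclipsed, Ph–COOH eclipsed, OCH3–Br eclipsed; 1.2 + 3.2 + 2.1 = 6.5 kcal/mol.
F at 60° (staggered): Ph–F gauche, Ph–COOH gauche, OCH3–COOH gauche, OCH3–Br gauche; 0.6 + 1.4 + 0.7 + 0.9 = 3.6 kcal/mol.
F at 120° (eclipsed): H–Br eclipsed, Ph–F eclipsed, OCH3–COOH eclipsed; 1.5 + 2.8 + 3.0 = 7.3 kcal/mol.
F at 180° (staggered): Ph–F gauche, Ph–Br gauche, OCH3–F gauche, OCH3–COOH gauche; 0.6 + 0.9 + 0.6 + 0.7 = 2.8 kcal/mol.
F at 240° (eclipsed): H–COOH eclipsed, Ph–Br eclipsed, OCH3–F eclipsed; 1.8 + 2.8 + 2.1 = 6.7 kcal/mol.
F at 300° (staggered): Ph–COOH gauche, Ph–Br gauche, OCH3–F gauche, OCH3–Br gauche; 1.4 + 0.9 + 0.6 + 0.9 = 3.8 kcal/mol.
The maximum (7.3 kcal/mol) occurs with F at 120°.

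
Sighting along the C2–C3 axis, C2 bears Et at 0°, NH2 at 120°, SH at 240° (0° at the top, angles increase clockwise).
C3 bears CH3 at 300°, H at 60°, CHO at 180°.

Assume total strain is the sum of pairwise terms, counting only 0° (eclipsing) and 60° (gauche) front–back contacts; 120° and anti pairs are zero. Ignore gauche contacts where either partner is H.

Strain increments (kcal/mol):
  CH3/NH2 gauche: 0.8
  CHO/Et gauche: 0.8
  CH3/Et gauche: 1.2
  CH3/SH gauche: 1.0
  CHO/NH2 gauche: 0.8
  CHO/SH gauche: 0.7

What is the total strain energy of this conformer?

3.7 kcal/mol

This conformer is staggered. Et at 0° is gauche with CH3 at 300° (1.2); NH2 at 120° is gauche with CHO at 180° (0.8); SH at 240° is gauche with CH3 at 300° (1.0); SH at 240° is gauche with CHO at 180° (0.7). Total 3.7 kcal/mol.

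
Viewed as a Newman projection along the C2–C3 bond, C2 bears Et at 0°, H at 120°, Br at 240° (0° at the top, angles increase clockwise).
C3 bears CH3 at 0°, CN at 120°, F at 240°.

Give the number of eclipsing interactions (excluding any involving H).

2

Non-H eclipsing pairs: Et(0°)/CH3(0°); Br(240°)/F(240°) — 2 interactions.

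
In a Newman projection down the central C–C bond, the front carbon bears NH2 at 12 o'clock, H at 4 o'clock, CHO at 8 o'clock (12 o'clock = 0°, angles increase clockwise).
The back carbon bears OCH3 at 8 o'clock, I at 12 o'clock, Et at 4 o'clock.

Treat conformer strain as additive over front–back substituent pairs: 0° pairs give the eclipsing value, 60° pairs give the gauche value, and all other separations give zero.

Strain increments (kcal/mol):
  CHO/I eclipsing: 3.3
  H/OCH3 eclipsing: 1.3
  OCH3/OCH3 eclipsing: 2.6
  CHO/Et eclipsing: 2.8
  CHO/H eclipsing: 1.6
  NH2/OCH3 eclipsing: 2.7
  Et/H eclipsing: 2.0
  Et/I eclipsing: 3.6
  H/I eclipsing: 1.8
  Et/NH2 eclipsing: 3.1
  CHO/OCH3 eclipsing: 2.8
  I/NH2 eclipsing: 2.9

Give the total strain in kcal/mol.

7.7 kcal/mol

This conformer is eclipsed. NH2 at 0° is eclipsed with I at 0° (2.9); H at 120° is eclipsed with Et at 120° (2.0); CHO at 240° is eclipsed with OCH3 at 240° (2.8). Total 7.7 kcal/mol.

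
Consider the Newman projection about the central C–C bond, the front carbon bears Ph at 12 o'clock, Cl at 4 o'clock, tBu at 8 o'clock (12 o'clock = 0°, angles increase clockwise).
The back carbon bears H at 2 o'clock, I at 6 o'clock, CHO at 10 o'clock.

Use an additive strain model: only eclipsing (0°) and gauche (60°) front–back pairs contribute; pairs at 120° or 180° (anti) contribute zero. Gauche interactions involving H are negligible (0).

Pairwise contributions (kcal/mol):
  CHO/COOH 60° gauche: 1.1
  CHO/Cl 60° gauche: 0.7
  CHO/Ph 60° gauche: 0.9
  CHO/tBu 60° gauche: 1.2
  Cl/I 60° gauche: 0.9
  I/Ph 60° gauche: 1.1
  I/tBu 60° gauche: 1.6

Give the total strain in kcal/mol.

This conformer (staggered): Ph(0°)/CHO(300°) gauche 0.9; Cl(120°)/I(180°) gauche 0.9; tBu(240°)/I(180°) gauche 1.6; tBu(240°)/CHO(300°) gauche 1.2 → 4.6 kcal/mol.

4.6 kcal/mol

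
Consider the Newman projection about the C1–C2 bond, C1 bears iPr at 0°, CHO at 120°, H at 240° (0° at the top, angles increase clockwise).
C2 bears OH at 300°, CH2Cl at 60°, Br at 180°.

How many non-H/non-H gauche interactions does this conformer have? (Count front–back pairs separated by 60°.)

4

Non-H gauche pairs: iPr(0°)/OH(300°); iPr(0°)/CH2Cl(60°); CHO(120°)/CH2Cl(60°); CHO(120°)/Br(180°) — 4 interactions.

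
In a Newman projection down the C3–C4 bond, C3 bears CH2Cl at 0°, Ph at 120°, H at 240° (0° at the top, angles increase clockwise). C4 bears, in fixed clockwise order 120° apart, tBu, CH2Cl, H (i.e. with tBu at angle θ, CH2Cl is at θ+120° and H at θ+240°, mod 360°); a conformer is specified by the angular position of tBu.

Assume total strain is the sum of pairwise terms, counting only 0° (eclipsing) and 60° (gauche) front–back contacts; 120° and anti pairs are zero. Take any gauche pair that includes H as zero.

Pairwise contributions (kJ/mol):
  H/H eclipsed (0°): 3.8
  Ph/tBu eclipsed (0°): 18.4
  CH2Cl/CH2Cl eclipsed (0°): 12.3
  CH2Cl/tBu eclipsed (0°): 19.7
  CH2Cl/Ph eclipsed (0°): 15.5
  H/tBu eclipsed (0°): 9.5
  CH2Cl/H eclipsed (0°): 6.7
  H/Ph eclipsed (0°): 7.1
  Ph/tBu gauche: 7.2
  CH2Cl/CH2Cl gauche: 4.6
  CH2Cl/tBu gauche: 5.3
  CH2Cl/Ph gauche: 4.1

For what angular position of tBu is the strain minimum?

180°

tBu at 0° (eclipsed): CH2Cl–tBu eclipsed, Ph–CH2Cl eclipsed, H–H eclipsed; 19.7 + 15.5 + 3.8 = 39.0 kJ/mol.
tBu at 60° (staggered): CH2Cl–tBu gauche, Ph–tBu gauche, Ph–CH2Cl gauche; 5.3 + 7.2 + 4.1 = 16.6 kJ/mol.
tBu at 120° (eclipsed): CH2Cl–H eclipsed, Ph–tBu eclipsed, H–CH2Cl eclipsed; 6.7 + 18.4 + 6.7 = 31.8 kJ/mol.
tBu at 180° (staggered): CH2Cl–CH2Cl gauche, Ph–tBu gauche; 4.6 + 7.2 = 11.8 kJ/mol.
tBu at 240° (eclipsed): CH2Cl–CH2Cl eclipsed, Ph–H eclipsed, H–tBu eclipsed; 12.3 + 7.1 + 9.5 = 28.9 kJ/mol.
tBu at 300° (staggered): CH2Cl–tBu gauche, CH2Cl–CH2Cl gauche, Ph–CH2Cl gauche; 5.3 + 4.6 + 4.1 = 14.0 kJ/mol.
The minimum (11.8 kJ/mol) occurs with tBu at 180°.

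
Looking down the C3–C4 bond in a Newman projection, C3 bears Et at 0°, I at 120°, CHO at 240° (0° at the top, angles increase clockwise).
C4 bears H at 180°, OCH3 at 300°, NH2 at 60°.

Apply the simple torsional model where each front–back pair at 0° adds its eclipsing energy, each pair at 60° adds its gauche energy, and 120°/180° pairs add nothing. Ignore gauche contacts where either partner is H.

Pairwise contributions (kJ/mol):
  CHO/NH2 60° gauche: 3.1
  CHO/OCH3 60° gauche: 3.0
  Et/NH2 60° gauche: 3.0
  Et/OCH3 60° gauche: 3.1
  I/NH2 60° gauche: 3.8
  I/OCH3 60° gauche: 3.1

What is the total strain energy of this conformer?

This conformer is staggered. Et at 0° is gauche with OCH3 at 300° (3.1); Et at 0° is gauche with NH2 at 60° (3.0); I at 120° is gauche with NH2 at 60° (3.8); CHO at 240° is gauche with OCH3 at 300° (3.0). Total 12.9 kJ/mol.

12.9 kJ/mol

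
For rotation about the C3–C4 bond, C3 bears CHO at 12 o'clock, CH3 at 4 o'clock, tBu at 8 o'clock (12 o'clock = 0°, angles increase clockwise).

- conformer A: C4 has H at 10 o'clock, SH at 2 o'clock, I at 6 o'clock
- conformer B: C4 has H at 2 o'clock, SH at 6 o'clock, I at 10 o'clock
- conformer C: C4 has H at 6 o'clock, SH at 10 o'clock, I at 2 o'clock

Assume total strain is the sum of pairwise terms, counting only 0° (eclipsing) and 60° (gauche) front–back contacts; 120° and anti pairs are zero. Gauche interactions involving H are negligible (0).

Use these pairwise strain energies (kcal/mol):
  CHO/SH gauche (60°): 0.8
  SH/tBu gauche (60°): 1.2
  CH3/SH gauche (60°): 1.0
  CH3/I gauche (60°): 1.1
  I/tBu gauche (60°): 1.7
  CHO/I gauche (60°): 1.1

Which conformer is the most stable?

C

A (staggered): CHO(0°)/SH(60°) gauche 0.8; CH3(120°)/SH(60°) gauche 1.0; CH3(120°)/I(180°) gauche 1.1; tBu(240°)/I(180°) gauche 1.7 → 4.6 kcal/mol.
B (staggered): CHO(0°)/I(300°) gauche 1.1; CH3(120°)/SH(180°) gauche 1.0; tBu(240°)/SH(180°) gauche 1.2; tBu(240°)/I(300°) gauche 1.7 → 5.0 kcal/mol.
C (staggered): CHO(0°)/SH(300°) gauche 0.8; CHO(0°)/I(60°) gauche 1.1; CH3(120°)/I(60°) gauche 1.1; tBu(240°)/SH(300°) gauche 1.2 → 4.2 kcal/mol.
C has the lowest total (4.2 kcal/mol).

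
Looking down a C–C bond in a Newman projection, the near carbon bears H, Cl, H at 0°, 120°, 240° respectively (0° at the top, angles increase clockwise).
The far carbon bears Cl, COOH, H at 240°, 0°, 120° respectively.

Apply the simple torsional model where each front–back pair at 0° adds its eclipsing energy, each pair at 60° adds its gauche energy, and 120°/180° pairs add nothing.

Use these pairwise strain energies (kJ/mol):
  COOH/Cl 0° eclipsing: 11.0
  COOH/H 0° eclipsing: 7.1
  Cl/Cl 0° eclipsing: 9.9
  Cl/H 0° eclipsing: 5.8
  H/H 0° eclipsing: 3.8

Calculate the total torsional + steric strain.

18.7 kJ/mol

This conformer (eclipsed): H(0°)/COOH(0°) eclipsed 7.1; Cl(120°)/H(120°) eclipsed 5.8; H(240°)/Cl(240°) eclipsed 5.8 → 18.7 kJ/mol.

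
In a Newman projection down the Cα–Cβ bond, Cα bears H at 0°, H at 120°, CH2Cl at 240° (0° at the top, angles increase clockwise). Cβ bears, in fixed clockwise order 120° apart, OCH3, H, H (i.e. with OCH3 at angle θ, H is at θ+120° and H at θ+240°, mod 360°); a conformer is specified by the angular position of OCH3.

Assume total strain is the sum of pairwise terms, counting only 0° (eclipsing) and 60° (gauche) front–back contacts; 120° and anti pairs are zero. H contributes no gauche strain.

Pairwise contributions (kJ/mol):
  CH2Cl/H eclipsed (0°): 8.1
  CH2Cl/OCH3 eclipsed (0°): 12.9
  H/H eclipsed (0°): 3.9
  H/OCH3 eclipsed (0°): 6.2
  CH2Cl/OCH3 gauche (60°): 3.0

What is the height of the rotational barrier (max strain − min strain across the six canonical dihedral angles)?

20.7 kJ/mol

OCH3 at 0° (eclipsed): H(0°)/OCH3(0°) eclipsed 6.2; H(120°)/H(120°) eclipsed 3.9; CH2Cl(240°)/H(240°) eclipsed 8.1 → 18.2 kJ/mol.
OCH3 at 60° (staggered): no non-H gauche contacts → 0.0 kJ/mol.
OCH3 at 120° (eclipsed): H(0°)/H(0°) eclipsed 3.9; H(120°)/OCH3(120°) eclipsed 6.2; CH2Cl(240°)/H(240°) eclipsed 8.1 → 18.2 kJ/mol.
OCH3 at 180° (staggered): CH2Cl(240°)/OCH3(180°) gauche 3.0 → 3.0 kJ/mol.
OCH3 at 240° (eclipsed): H(0°)/H(0°) eclipsed 3.9; H(120°)/H(120°) eclipsed 3.9; CH2Cl(240°)/OCH3(240°) eclipsed 12.9 → 20.7 kJ/mol.
OCH3 at 300° (staggered): CH2Cl(240°)/OCH3(300°) gauche 3.0 → 3.0 kJ/mol.
Max at 240° (20.7 kJ/mol), min at 60° (0.0 kJ/mol); barrier = 20.7 kJ/mol.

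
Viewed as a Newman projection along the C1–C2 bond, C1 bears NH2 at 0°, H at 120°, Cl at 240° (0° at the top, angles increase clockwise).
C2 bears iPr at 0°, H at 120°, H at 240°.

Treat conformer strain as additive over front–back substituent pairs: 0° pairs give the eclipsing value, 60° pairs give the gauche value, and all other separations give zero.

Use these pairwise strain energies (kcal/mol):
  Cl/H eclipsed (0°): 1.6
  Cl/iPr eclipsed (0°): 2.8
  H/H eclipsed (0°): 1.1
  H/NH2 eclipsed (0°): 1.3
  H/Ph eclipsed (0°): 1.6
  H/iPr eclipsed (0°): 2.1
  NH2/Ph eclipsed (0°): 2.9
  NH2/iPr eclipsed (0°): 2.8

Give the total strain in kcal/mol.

This conformer (eclipsed): NH2–iPr eclipsed, H–H eclipsed, Cl–H eclipsed; 2.8 + 1.1 + 1.6 = 5.5 kcal/mol.

5.5 kcal/mol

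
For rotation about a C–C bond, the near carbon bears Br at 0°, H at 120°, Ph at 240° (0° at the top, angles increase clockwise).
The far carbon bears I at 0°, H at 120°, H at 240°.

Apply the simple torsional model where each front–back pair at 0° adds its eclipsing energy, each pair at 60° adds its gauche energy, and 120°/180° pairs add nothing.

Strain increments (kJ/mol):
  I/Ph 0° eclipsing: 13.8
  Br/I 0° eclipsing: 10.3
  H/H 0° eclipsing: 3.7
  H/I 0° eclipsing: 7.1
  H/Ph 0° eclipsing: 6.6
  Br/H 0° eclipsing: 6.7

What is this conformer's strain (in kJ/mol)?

This conformer (eclipsed): Br–I eclipsed, H–H eclipsed, Ph–H eclipsed; 10.3 + 3.7 + 6.6 = 20.6 kJ/mol.

20.6 kJ/mol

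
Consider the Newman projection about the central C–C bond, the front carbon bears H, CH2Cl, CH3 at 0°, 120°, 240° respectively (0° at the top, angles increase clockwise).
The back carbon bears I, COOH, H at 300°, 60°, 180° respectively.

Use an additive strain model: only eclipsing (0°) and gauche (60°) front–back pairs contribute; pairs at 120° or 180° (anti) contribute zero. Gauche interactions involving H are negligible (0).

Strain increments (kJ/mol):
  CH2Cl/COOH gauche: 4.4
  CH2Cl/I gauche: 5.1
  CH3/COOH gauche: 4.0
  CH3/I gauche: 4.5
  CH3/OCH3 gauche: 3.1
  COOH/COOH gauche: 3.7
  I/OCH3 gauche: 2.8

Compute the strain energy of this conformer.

This conformer (staggered): CH2Cl(120°)/COOH(60°) gauche 4.4; CH3(240°)/I(300°) gauche 4.5 → 8.9 kJ/mol.

8.9 kJ/mol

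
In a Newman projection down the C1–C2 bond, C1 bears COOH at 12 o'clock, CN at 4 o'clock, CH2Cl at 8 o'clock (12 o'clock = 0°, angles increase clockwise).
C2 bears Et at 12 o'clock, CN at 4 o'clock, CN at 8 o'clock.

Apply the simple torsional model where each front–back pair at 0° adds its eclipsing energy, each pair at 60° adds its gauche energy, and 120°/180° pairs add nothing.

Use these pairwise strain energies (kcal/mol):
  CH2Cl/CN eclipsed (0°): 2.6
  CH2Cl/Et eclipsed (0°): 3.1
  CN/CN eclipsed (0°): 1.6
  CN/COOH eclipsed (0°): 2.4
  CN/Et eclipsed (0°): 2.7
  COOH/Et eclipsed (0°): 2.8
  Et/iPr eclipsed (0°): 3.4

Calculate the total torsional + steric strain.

7.0 kcal/mol

This conformer (eclipsed): COOH(0°)/Et(0°) eclipsed 2.8; CN(120°)/CN(120°) eclipsed 1.6; CH2Cl(240°)/CN(240°) eclipsed 2.6 → 7.0 kcal/mol.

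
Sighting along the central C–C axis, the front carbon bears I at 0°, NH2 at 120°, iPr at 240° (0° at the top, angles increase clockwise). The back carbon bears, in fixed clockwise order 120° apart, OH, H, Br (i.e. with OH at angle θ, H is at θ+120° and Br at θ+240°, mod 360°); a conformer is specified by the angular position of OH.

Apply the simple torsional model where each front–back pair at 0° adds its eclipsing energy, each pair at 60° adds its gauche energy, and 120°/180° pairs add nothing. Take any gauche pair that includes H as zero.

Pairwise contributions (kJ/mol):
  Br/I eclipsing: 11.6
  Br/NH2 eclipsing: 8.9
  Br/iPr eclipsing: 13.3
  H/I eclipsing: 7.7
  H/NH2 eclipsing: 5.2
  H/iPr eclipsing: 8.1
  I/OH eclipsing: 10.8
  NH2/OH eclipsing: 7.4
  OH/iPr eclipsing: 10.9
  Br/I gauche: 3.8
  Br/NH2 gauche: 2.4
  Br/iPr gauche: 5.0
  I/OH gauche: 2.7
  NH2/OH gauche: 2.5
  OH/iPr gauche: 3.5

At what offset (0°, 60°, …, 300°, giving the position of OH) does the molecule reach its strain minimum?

OH at 0° is eclipsed. I at 0° is eclipsed with OH at 0° (10.8); NH2 at 120° is eclipsed with H at 120° (5.2); iPr at 240° is eclipsed with Br at 240° (13.3). Total 29.3 kJ/mol.
OH at 60° is staggered. I at 0° is gauche with OH at 60° (2.7); I at 0° is gauche with Br at 300° (3.8); NH2 at 120° is gauche with OH at 60° (2.5); iPr at 240° is gauche with Br at 300° (5.0). Total 14.0 kJ/mol.
OH at 120° is eclipsed. I at 0° is eclipsed with Br at 0° (11.6); NH2 at 120° is eclipsed with OH at 120° (7.4); iPr at 240° is eclipsed with H at 240° (8.1). Total 27.1 kJ/mol.
OH at 180° is staggered. I at 0° is gauche with Br at 60° (3.8); NH2 at 120° is gauche with OH at 180° (2.5); NH2 at 120° is gauche with Br at 60° (2.4); iPr at 240° is gauche with OH at 180° (3.5). Total 12.2 kJ/mol.
OH at 240° is eclipsed. I at 0° is eclipsed with H at 0° (7.7); NH2 at 120° is eclipsed with Br at 120° (8.9); iPr at 240° is eclipsed with OH at 240° (10.9). Total 27.5 kJ/mol.
OH at 300° is staggered. I at 0° is gauche with OH at 300° (2.7); NH2 at 120° is gauche with Br at 180° (2.4); iPr at 240° is gauche with OH at 300° (3.5); iPr at 240° is gauche with Br at 180° (5.0). Total 13.6 kJ/mol.
The minimum (12.2 kJ/mol) occurs with OH at 180°.

180°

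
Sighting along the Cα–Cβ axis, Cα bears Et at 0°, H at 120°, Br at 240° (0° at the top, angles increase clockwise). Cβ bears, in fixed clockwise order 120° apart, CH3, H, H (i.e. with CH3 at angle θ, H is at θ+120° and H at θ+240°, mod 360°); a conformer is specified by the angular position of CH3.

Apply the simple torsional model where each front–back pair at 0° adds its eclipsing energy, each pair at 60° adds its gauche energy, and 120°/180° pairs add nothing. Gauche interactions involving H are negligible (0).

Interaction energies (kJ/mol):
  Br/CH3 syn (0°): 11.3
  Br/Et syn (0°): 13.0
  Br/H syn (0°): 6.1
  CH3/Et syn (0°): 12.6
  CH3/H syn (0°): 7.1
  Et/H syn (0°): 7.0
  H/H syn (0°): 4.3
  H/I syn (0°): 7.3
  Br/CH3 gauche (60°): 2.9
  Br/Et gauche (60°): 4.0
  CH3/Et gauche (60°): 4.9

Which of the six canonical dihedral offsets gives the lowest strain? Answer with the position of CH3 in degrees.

CH3 at 0° (eclipsed): Et–CH3 eclipsed, H–H eclipsed, Br–H eclipsed; 12.6 + 4.3 + 6.1 = 23.0 kJ/mol.
CH3 at 60° (staggered): Et–CH3 gauche; 4.9 = 4.9 kJ/mol.
CH3 at 120° (eclipsed): Et–H eclipsed, H–CH3 eclipsed, Br–H eclipsed; 7.0 + 7.1 + 6.1 = 20.2 kJ/mol.
CH3 at 180° (staggered): Br–CH3 gauche; 2.9 = 2.9 kJ/mol.
CH3 at 240° (eclipsed): Et–H eclipsed, H–H eclipsed, Br–CH3 eclipsed; 7.0 + 4.3 + 11.3 = 22.6 kJ/mol.
CH3 at 300° (staggered): Et–CH3 gauche, Br–CH3 gauche; 4.9 + 2.9 = 7.8 kJ/mol.
The minimum (2.9 kJ/mol) occurs with CH3 at 180°.

180°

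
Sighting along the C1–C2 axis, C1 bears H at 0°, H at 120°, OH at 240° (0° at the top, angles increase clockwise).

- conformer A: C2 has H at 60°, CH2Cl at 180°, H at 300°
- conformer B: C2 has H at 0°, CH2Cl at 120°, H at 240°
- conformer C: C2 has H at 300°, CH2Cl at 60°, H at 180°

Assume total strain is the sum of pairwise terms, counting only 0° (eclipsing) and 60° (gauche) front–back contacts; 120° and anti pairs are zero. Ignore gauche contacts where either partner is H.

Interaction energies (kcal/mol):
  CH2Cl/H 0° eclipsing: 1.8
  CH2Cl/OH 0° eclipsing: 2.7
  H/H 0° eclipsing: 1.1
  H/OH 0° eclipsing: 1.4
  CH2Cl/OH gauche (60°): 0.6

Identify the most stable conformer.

C

A is staggered. OH at 240° is gauche with CH2Cl at 180° (0.6). Total 0.6 kcal/mol.
B is eclipsed. H at 0° is eclipsed with H at 0° (1.1); H at 120° is eclipsed with CH2Cl at 120° (1.8); OH at 240° is eclipsed with H at 240° (1.4). Total 4.3 kcal/mol.
C (staggered): no non-H gauche contacts → 0.0 kcal/mol.
C has the lowest total (0.0 kcal/mol).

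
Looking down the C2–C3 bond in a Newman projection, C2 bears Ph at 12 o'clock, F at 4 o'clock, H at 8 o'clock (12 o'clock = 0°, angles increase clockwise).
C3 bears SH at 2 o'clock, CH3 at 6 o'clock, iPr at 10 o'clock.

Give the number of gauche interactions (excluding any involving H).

4

Non-H gauche pairs: Ph(0°)/SH(60°); Ph(0°)/iPr(300°); F(120°)/SH(60°); F(120°)/CH3(180°) — 4 interactions.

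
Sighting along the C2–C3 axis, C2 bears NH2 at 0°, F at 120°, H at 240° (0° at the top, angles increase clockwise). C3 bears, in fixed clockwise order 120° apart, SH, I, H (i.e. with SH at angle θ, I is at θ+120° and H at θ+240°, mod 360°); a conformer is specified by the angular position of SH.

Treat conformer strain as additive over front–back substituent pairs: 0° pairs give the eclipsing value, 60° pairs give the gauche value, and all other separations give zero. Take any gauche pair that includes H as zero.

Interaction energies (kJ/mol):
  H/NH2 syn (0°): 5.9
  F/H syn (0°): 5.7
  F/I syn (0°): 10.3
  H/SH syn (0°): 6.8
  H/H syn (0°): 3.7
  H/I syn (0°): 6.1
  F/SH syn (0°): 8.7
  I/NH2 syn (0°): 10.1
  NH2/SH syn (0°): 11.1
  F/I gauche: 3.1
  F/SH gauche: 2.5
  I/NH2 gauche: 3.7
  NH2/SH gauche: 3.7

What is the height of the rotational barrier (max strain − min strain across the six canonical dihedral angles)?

18.9 kJ/mol

SH at 0° is eclipsed. NH2 at 0° is eclipsed with SH at 0° (11.1); F at 120° is eclipsed with I at 120° (10.3); H at 240° is eclipsed with H at 240° (3.7). Total 25.1 kJ/mol.
SH at 60° is staggered. NH2 at 0° is gauche with SH at 60° (3.7); F at 120° is gauche with SH at 60° (2.5); F at 120° is gauche with I at 180° (3.1). Total 9.3 kJ/mol.
SH at 120° is eclipsed. NH2 at 0° is eclipsed with H at 0° (5.9); F at 120° is eclipsed with SH at 120° (8.7); H at 240° is eclipsed with I at 240° (6.1). Total 20.7 kJ/mol.
SH at 180° is staggered. NH2 at 0° is gauche with I at 300° (3.7); F at 120° is gauche with SH at 180° (2.5). Total 6.2 kJ/mol.
SH at 240° is eclipsed. NH2 at 0° is eclipsed with I at 0° (10.1); F at 120° is eclipsed with H at 120° (5.7); H at 240° is eclipsed with SH at 240° (6.8). Total 22.6 kJ/mol.
SH at 300° is staggered. NH2 at 0° is gauche with SH at 300° (3.7); NH2 at 0° is gauche with I at 60° (3.7); F at 120° is gauche with I at 60° (3.1). Total 10.5 kJ/mol.
Max at 0° (25.1 kJ/mol), min at 180° (6.2 kJ/mol); barrier = 18.9 kJ/mol.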